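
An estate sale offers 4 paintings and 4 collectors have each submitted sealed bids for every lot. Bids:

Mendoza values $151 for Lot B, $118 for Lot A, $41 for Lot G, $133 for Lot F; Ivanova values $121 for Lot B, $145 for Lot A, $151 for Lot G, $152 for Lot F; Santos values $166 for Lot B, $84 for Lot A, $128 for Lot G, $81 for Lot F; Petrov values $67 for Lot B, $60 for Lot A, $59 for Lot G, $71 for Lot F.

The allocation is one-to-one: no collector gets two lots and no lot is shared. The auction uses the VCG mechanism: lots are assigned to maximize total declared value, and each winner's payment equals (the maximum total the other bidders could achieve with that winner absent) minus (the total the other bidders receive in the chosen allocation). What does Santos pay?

Efficient allocation: Mendoza→Lot F ($133), Ivanova→Lot G ($151), Santos→Lot B ($166), Petrov→Lot A ($60); total welfare W = $510.
Santos receives Lot B at value $166, so the others get W − 166 = $344.
Without Santos: best allocation of the remaining 3 bidders over all 4 lots is Mendoza→Lot B ($151), Ivanova→Lot G ($151), Petrov→Lot F ($71), total $373.
VCG payment = (others' best without Santos) − (others' welfare with Santos) = 373 − 344 = $29.

Santos pays $29.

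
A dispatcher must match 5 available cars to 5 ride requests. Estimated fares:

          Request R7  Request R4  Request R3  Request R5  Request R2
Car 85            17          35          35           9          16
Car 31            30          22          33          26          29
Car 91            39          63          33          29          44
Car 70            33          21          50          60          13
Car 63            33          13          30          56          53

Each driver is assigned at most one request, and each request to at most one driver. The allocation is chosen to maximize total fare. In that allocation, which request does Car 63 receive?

Car 63 receives Request R2.

Optimal: Car 85→Request R3 ($35), Car 31→Request R7 ($30), Car 91→Request R4 ($63), Car 70→Request R5 ($60), Car 63→Request R2 ($53) — total 35+30+63+60+53 = $241.
Car 63's own top request is Request R5 ($56), but forcing Car 63→Request R5 and reassigning the rest optimally gives only $216 — worse by 25.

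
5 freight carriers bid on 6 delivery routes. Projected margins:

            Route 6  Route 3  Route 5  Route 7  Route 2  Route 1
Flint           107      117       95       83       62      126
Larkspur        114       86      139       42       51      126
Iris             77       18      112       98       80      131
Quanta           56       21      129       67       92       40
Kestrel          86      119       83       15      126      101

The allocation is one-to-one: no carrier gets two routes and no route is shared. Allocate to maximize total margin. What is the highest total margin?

Optimal: Flint→Route 3 ($117k), Larkspur→Route 6 ($114k), Iris→Route 1 ($131k), Quanta→Route 5 ($129k), Kestrel→Route 2 ($126k) — total 117+114+131+129+126 = $617k.
Row-greedy (each carrier in turn takes its best remaining route) gives $574k, worse by 43.
Next-best assignment: Flint→Route 3, Larkspur→Route 1, Iris→Route 7, Quanta→Route 5, Kestrel→Route 2 = $596k.

Max total: $617k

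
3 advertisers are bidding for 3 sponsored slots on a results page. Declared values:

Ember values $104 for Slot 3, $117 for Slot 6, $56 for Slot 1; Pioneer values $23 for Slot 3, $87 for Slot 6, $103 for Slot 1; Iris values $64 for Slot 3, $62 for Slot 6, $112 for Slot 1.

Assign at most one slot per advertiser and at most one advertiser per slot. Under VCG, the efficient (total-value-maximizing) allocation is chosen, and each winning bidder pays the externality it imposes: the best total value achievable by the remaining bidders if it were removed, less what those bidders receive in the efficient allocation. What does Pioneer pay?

Efficient allocation: Ember→Slot 3 ($104), Pioneer→Slot 6 ($87), Iris→Slot 1 ($112); total welfare W = $303.
Pioneer receives Slot 6 at value $87, so the others get W − 87 = $216.
Without Pioneer: best allocation of the remaining 2 bidders over all 3 slots is Ember→Slot 6 ($117), Iris→Slot 1 ($112), total $229.
VCG payment = (others' best without Pioneer) − (others' welfare with Pioneer) = 229 − 216 = $13.

Pioneer pays $13.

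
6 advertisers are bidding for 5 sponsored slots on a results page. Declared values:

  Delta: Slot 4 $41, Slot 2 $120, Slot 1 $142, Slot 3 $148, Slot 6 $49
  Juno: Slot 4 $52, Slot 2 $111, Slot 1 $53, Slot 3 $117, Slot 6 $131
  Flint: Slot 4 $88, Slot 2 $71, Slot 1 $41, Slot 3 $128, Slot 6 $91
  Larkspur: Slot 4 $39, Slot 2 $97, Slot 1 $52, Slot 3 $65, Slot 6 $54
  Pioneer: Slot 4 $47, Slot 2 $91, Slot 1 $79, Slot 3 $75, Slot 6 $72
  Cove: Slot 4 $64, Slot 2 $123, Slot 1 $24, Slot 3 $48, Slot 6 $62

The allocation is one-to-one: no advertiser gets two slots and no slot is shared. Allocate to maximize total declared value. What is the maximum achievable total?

Optimal: Pioneer→Slot 4 ($47), Cove→Slot 2 ($123), Delta→Slot 1 ($142), Flint→Slot 3 ($128), Juno→Slot 6 ($131) — total 47+123+142+128+131 = $571.
Row-greedy (each advertiser in turn takes its best remaining slot) gives $543, worse by 28.

Maximum total: $571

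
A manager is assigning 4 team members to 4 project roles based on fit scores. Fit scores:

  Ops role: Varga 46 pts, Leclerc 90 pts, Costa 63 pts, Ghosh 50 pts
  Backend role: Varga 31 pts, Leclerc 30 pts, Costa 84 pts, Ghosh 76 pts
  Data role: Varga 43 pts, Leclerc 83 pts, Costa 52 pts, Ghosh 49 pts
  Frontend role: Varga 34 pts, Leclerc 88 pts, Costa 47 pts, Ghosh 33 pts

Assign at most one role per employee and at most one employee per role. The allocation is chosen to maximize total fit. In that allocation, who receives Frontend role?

This is a one-to-one assignment (maximum-weight bipartite matching).
Optimal: Varga→Data role (43 pts), Leclerc→Frontend role (88 pts), Costa→Ops role (63 pts), Ghosh→Backend role (76 pts) — total 43+88+63+76 = 270 pts.
Max-entry greedy (repeatedly take the single best remaining cell) gives 257 pts, worse by 13.
Next-best assignment: Varga→Ops role, Leclerc→Frontend role, Costa→Backend role, Ghosh→Data role = 267 pts.
No other one-to-one assignment exceeds 270 pts.
Leclerc's own top role is Ops role (90 pts), but forcing Leclerc→Ops role and reassigning the rest optimally gives only 257 pts — worse by 13.

Leclerc receives Frontend role.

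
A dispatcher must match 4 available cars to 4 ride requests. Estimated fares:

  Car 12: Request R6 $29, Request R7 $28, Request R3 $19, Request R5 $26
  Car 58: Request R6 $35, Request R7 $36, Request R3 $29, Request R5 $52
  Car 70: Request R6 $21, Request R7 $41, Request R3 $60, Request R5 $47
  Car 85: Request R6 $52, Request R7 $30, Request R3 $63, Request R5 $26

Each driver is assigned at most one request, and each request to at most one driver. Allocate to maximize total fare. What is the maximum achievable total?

Optimal: Car 12→Request R7 ($28), Car 58→Request R5 ($52), Car 70→Request R3 ($60), Car 85→Request R6 ($52) — total 28+52+60+52 = $192.
Next-best assignment: Car 12→Request R6, Car 58→Request R5, Car 70→Request R7, Car 85→Request R3 = $185.
Swapping Car 85↔Car 70 (Car 85→Request R3 $63, Car 70→Request R6 $21) loses 28.

Maximum total: $192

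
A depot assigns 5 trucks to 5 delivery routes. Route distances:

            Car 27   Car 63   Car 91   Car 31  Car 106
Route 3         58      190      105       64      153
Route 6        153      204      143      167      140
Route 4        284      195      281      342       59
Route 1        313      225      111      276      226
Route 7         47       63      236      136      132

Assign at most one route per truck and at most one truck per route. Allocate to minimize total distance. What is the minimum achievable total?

Optimal: Car 27→Route 6 (153 km), Car 63→Route 7 (63 km), Car 91→Route 1 (111 km), Car 31→Route 3 (64 km), Car 106→Route 4 (59 km) — total 153+63+111+64+59 = 450 km.
Checked against all permutations: 450 km is optimal.

Min total: 450 km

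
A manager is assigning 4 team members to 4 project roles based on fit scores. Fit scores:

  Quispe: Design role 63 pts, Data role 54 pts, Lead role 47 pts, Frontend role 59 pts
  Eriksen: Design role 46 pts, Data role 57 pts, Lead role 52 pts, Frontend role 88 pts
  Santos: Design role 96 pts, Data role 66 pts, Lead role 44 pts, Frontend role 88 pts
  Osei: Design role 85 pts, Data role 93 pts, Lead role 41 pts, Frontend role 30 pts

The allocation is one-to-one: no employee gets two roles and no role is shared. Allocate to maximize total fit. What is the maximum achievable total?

Optimal: Quispe→Lead role (47 pts), Eriksen→Frontend role (88 pts), Santos→Design role (96 pts), Osei→Data role (93 pts) — total 47+88+96+93 = 324 pts.
Row-greedy (each employee in turn takes its best remaining role) gives 258 pts, worse by 66.
Next-best assignment: Quispe→Frontend role, Eriksen→Lead role, Santos→Design role, Osei→Data role = 300 pts.
Swapping Osei↔Santos (Osei→Design role 85 pts, Santos→Data role 66 pts) loses 38.
No other one-to-one assignment exceeds 324 pts.

Max total: 324 pts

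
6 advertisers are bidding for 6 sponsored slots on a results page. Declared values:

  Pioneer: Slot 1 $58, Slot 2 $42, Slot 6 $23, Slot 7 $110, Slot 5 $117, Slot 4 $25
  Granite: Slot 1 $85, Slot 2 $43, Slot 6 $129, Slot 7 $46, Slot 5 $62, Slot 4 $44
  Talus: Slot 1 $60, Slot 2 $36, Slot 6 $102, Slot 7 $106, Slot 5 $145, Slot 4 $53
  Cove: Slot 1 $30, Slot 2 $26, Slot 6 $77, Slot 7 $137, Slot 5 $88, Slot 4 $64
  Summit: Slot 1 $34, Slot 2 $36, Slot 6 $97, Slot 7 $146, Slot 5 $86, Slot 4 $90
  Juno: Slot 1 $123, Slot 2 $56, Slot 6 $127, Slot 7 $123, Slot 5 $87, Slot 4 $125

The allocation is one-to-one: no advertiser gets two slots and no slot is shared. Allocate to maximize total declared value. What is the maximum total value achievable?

Maximum total: $666

Optimal: Pioneer→Slot 2 ($42), Granite→Slot 6 ($129), Talus→Slot 5 ($145), Cove→Slot 7 ($137), Summit→Slot 4 ($90), Juno→Slot 1 ($123) — total 42+129+145+137+90+123 = $666.
Row-greedy (each advertiser in turn takes its best remaining slot) gives $575, worse by 91.
Next-best assignment: Pioneer→Slot 2, Granite→Slot 6, Talus→Slot 5, Cove→Slot 4, Summit→Slot 7, Juno→Slot 1 = $649.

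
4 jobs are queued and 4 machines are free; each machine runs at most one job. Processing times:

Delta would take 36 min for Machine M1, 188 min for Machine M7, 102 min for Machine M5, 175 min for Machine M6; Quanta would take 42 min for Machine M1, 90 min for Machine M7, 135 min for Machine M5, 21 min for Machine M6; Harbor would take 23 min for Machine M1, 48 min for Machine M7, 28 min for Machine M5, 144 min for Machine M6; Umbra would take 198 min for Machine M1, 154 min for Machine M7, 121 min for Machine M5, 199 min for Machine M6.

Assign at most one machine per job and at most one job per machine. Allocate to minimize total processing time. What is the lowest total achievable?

Optimal: Delta→Machine M1 (36 min), Quanta→Machine M6 (21 min), Harbor→Machine M7 (48 min), Umbra→Machine M5 (121 min) — total 36+21+48+121 = 226 min.
Min-entry greedy (repeatedly take the single cheapest remaining cell) gives 300 min, worse by 74.
Next-best assignment: Delta→Machine M1, Quanta→Machine M6, Harbor→Machine M5, Umbra→Machine M7 = 239 min.
Swapping Umbra↔Quanta (Umbra→Machine M6 199 min, Quanta→Machine M5 135 min) adds 192.
Every other assignment is strictly worse.

Minimum total: 226 min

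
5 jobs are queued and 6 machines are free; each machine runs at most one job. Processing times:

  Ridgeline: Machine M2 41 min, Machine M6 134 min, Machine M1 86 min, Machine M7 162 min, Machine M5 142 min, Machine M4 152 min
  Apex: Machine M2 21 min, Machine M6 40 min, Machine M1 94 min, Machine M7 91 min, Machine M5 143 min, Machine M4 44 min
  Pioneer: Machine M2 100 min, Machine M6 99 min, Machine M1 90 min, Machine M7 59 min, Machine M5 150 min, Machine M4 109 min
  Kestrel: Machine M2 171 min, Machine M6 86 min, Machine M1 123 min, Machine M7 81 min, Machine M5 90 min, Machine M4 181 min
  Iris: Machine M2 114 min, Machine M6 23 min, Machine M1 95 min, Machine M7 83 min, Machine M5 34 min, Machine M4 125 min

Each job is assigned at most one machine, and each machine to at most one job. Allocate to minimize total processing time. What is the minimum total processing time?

Optimal: Ridgeline→Machine M2 (41 min), Apex→Machine M4 (44 min), Pioneer→Machine M7 (59 min), Kestrel→Machine M5 (90 min), Iris→Machine M6 (23 min) — total 41+44+59+90+23 = 257 min.
Column-greedy (each machine in turn goes to its cheapest remaining job) gives 279 min, worse by 22.
Swapping Apex↔Kestrel (Apex→Machine M5 143 min, Kestrel→Machine M4 181 min) adds 190.

Minimum total: 257 min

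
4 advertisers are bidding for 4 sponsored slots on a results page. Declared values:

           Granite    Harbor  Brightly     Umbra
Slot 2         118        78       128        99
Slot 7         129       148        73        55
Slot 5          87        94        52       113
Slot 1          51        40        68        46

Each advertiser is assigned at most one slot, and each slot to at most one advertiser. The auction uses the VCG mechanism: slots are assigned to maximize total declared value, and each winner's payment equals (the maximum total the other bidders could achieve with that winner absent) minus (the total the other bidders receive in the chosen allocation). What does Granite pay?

Efficient allocation: Granite→Slot 2 ($118), Harbor→Slot 7 ($148), Brightly→Slot 1 ($68), Umbra→Slot 5 ($113); total welfare W = $447.
Granite receives Slot 2 at value $118, so the others get W − 118 = $329.
Without Granite: best allocation of the remaining 3 bidders over all 4 slots is Harbor→Slot 7 ($148), Brightly→Slot 2 ($128), Umbra→Slot 5 ($113), total $389.
VCG payment = (others' best without Granite) − (others' welfare with Granite) = 389 − 329 = $60.

Granite pays $60.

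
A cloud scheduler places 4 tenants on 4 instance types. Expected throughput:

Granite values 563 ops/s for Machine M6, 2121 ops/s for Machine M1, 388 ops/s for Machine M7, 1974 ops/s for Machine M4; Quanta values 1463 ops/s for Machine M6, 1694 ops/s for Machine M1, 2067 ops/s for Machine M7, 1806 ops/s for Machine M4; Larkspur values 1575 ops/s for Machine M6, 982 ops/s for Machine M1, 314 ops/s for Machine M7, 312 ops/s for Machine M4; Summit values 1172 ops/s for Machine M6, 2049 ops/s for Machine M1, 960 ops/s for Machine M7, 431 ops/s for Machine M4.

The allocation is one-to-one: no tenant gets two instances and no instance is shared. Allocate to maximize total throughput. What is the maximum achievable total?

Optimal: Granite→Machine M4 (1974 ops/s), Quanta→Machine M7 (2067 ops/s), Larkspur→Machine M6 (1575 ops/s), Summit→Machine M1 (2049 ops/s) — total 1974+2067+1575+2049 = 7665 ops/s.
Next-best assignment: Granite→Machine M1, Quanta→Machine M4, Larkspur→Machine M6, Summit→Machine M7 = 6462 ops/s.
Swapping Quanta↔Summit (Quanta→Machine M1 1694 ops/s, Summit→Machine M7 960 ops/s) loses 1462.
Checked against all permutations: 7665 ops/s is optimal.

Max total: 7665 ops/s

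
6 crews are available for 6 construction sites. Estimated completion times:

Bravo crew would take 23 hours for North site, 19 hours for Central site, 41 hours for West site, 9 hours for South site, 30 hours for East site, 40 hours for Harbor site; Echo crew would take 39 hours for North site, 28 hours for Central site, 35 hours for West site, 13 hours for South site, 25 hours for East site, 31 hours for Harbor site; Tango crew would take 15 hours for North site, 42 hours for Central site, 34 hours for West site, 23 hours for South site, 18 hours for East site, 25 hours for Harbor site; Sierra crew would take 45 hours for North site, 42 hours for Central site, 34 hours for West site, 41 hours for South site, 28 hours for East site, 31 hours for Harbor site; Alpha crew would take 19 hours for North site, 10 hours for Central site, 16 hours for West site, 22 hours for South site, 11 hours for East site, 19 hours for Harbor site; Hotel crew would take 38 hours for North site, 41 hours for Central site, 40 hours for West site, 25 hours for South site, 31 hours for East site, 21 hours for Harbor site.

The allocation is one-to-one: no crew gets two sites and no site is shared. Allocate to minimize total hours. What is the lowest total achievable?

Min total: 112 hours

This is the linear assignment problem.
Optimal: Bravo crew→Central site (19 hours), Echo crew→South site (13 hours), Tango crew→North site (15 hours), Sierra crew→East site (28 hours), Alpha crew→West site (16 hours), Hotel crew→Harbor site (21 hours) — total 19+13+15+28+16+21 = 112 hours.
Column-greedy (each site in turn goes to its cheapest remaining crew) gives 114 hours, worse by 2.
Next-best assignment: Bravo crew→Central site, Echo crew→South site, Tango crew→North site, Sierra crew→West site, Alpha crew→East site, Hotel crew→Harbor site = 113 hours.
Swapping Sierra crew↔Bravo crew (Sierra crew→Central site 42 hours, Bravo crew→East site 30 hours) adds 25.
Every other assignment is strictly worse.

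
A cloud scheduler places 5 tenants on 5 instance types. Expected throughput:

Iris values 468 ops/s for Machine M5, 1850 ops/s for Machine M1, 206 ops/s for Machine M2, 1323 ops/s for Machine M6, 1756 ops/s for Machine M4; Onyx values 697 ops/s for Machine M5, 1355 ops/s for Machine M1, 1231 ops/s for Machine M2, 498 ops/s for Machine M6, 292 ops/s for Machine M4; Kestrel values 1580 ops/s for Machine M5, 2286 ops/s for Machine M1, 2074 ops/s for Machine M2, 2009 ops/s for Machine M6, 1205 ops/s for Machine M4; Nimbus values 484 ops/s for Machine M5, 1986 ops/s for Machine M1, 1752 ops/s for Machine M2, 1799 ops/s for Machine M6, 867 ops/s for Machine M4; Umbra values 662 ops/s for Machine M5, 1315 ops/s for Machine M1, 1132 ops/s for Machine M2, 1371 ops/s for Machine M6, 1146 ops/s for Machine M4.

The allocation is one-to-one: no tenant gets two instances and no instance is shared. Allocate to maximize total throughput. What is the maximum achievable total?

Max total: 7924 ops/s

Optimal: Iris→Machine M4 (1756 ops/s), Onyx→Machine M2 (1231 ops/s), Kestrel→Machine M5 (1580 ops/s), Nimbus→Machine M1 (1986 ops/s), Umbra→Machine M6 (1371 ops/s) — total 1756+1231+1580+1986+1371 = 7924 ops/s.
Row-greedy (each tenant in turn takes its best remaining instance) gives 6619 ops/s, worse by 1305.
Checked against all permutations: 7924 ops/s is optimal.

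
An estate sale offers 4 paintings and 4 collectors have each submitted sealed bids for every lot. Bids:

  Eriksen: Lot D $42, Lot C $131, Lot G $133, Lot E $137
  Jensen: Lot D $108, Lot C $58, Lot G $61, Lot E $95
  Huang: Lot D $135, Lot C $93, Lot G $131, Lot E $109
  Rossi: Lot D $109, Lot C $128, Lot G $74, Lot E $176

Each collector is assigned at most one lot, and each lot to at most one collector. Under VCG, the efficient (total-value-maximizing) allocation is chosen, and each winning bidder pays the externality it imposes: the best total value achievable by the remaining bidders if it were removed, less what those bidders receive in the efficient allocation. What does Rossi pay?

Efficient allocation: Eriksen→Lot C ($131), Jensen→Lot D ($108), Huang→Lot G ($131), Rossi→Lot E ($176); total welfare W = $546.
Rossi receives Lot E at value $176, so the others get W − 176 = $370.
Without Rossi: best allocation of the remaining 3 bidders over all 4 lots is Eriksen→Lot E ($137), Jensen→Lot D ($108), Huang→Lot G ($131), total $376.
VCG payment = (others' best without Rossi) − (others' welfare with Rossi) = 376 − 370 = $6.

Rossi pays $6.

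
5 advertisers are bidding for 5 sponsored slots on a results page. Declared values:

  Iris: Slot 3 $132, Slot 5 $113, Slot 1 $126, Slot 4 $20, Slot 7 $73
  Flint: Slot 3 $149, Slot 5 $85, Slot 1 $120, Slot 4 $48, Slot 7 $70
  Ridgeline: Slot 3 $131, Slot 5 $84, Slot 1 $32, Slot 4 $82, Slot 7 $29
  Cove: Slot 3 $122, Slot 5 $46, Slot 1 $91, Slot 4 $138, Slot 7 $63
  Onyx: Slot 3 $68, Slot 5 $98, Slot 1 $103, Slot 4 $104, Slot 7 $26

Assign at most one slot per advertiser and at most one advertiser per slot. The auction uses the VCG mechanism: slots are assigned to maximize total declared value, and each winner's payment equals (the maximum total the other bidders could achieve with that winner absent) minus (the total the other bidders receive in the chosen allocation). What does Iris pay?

Efficient allocation: Iris→Slot 1 ($126), Flint→Slot 7 ($70), Ridgeline→Slot 3 ($131), Cove→Slot 4 ($138), Onyx→Slot 5 ($98); total welfare W = $563.
Iris receives Slot 1 at value $126, so the others get W − 126 = $437.
Without Iris: best allocation of the remaining 4 bidders over all 5 slots is Flint→Slot 1 ($120), Ridgeline→Slot 3 ($131), Cove→Slot 4 ($138), Onyx→Slot 5 ($98), total $487.
VCG payment = (others' best without Iris) − (others' welfare with Iris) = 487 − 437 = $50.

Iris pays $50.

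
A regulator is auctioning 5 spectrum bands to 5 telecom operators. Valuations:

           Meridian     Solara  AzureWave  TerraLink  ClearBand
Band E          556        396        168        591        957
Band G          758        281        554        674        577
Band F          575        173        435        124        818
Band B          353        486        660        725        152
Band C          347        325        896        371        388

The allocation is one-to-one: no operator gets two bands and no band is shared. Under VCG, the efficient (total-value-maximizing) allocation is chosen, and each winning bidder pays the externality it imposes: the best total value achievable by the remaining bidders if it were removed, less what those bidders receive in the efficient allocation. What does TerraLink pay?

TerraLink pays $229M.

Efficient allocation: Meridian→Band G ($758M), Solara→Band E ($396M), AzureWave→Band C ($896M), TerraLink→Band B ($725M), ClearBand→Band F ($818M); total welfare W = $3593M.
TerraLink receives Band B at value $725M, so the others get W − 725 = $2868M.
Without TerraLink: best allocation of the remaining 4 bidders over all 5 bands is Meridian→Band G ($758M), Solara→Band B ($486M), AzureWave→Band C ($896M), ClearBand→Band E ($957M), total $3097M.
VCG payment = (others' best without TerraLink) − (others' welfare with TerraLink) = 3097 − 2868 = $229M.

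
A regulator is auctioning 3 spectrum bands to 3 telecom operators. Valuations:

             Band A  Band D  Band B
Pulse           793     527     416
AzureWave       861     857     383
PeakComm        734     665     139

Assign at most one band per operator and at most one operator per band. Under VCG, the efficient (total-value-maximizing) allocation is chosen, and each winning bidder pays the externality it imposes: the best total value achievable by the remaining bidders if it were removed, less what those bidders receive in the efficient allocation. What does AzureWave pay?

Efficient allocation: Pulse→Band B ($416M), AzureWave→Band D ($857M), PeakComm→Band A ($734M); total welfare W = $2007M.
AzureWave receives Band D at value $857M, so the others get W − 857 = $1150M.
Without AzureWave: best allocation of the remaining 2 bidders over all 3 bands is Pulse→Band A ($793M), PeakComm→Band D ($665M), total $1458M.
VCG payment = (others' best without AzureWave) − (others' welfare with AzureWave) = 1458 − 1150 = $308M.

AzureWave pays $308M.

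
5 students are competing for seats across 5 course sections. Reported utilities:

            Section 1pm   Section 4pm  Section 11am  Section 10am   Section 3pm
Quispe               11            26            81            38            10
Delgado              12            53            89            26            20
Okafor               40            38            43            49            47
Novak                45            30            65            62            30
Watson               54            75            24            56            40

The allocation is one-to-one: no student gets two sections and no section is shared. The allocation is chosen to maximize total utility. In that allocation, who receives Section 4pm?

Delgado receives Section 4pm.

Optimal: Quispe→Section 11am (81 points), Delgado→Section 4pm (53 points), Okafor→Section 3pm (47 points), Novak→Section 10am (62 points), Watson→Section 1pm (54 points) — total 81+53+47+62+54 = 297 points.
Max-entry greedy (repeatedly take the single best remaining cell) gives 284 points, worse by 13.
Delgado's own top section is Section 11am (89 points), but forcing Delgado→Section 11am and reassigning the rest optimally gives only 294 points — worse by 3.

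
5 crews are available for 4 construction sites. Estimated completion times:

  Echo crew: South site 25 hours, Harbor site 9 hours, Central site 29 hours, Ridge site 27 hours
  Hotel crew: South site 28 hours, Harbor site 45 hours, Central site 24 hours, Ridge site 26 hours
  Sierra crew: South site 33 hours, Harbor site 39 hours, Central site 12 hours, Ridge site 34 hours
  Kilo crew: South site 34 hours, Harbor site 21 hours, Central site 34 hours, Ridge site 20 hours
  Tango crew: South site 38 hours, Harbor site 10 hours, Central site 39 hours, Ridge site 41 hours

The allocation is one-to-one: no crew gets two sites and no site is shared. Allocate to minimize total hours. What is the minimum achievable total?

Min total: 67 hours

Optimal: Echo crew→South site (25 hours), Tango crew→Harbor site (10 hours), Sierra crew→Central site (12 hours), Kilo crew→Ridge site (20 hours) — total 25+10+12+20 = 67 hours.
Row-greedy (each crew in turn takes its cheapest remaining site) gives 86 hours, worse by 19.
Next-best assignment: Hotel crew→South site, Echo crew→Harbor site, Sierra crew→Central site, Kilo crew→Ridge site = 69 hours.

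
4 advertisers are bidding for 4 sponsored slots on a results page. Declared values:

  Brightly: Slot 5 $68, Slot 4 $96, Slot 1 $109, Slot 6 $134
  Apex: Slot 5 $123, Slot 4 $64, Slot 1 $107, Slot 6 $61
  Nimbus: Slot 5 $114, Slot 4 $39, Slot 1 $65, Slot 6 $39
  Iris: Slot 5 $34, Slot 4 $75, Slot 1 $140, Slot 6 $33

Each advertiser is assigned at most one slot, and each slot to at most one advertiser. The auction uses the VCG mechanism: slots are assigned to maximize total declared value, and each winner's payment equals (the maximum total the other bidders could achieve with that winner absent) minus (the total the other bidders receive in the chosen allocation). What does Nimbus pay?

Nimbus pays $59.

Efficient allocation: Brightly→Slot 6 ($134), Apex→Slot 4 ($64), Nimbus→Slot 5 ($114), Iris→Slot 1 ($140); total welfare W = $452.
Nimbus receives Slot 5 at value $114, so the others get W − 114 = $338.
Without Nimbus: best allocation of the remaining 3 bidders over all 4 slots is Brightly→Slot 6 ($134), Apex→Slot 5 ($123), Iris→Slot 1 ($140), total $397.
VCG payment = (others' best without Nimbus) − (others' welfare with Nimbus) = 397 − 338 = $59.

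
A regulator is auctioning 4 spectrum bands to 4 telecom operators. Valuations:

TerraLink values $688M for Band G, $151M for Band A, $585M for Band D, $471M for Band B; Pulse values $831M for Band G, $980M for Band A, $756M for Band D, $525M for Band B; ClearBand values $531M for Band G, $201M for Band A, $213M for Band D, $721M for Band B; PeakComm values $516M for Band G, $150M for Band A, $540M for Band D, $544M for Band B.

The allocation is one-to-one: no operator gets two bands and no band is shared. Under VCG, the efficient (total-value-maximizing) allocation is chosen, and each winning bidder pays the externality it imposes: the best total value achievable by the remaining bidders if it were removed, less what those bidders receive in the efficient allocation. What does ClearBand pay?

ClearBand pays $4M.

Efficient allocation: TerraLink→Band G ($688M), Pulse→Band A ($980M), ClearBand→Band B ($721M), PeakComm→Band D ($540M); total welfare W = $2929M.
ClearBand receives Band B at value $721M, so the others get W − 721 = $2208M.
Without ClearBand: best allocation of the remaining 3 bidders over all 4 bands is TerraLink→Band G ($688M), Pulse→Band A ($980M), PeakComm→Band B ($544M), total $2212M.
VCG payment = (others' best without ClearBand) − (others' welfare with ClearBand) = 2212 − 2208 = $4M.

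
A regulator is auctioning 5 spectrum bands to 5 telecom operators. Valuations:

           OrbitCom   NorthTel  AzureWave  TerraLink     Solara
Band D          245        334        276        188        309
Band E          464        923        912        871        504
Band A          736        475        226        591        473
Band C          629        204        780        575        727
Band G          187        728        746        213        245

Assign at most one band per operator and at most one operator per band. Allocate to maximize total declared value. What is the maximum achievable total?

Max total: $3424M

Optimal: OrbitCom→Band A ($736M), NorthTel→Band G ($728M), AzureWave→Band C ($780M), TerraLink→Band E ($871M), Solara→Band D ($309M) — total 736+728+780+871+309 = $3424M.
Every other assignment is strictly worse.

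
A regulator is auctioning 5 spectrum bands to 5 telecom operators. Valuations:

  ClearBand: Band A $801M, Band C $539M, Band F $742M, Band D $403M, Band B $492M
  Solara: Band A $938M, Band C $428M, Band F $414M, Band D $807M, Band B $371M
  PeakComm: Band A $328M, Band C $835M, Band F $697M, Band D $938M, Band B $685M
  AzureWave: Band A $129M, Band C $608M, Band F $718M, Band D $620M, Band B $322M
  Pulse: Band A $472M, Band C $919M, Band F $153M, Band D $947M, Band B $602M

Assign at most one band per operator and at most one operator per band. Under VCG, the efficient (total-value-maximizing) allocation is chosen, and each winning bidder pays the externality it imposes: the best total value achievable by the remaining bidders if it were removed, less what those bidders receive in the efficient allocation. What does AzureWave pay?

Efficient allocation: ClearBand→Band B ($492M), Solara→Band A ($938M), PeakComm→Band D ($938M), AzureWave→Band F ($718M), Pulse→Band C ($919M); total welfare W = $4005M.
AzureWave receives Band F at value $718M, so the others get W − 718 = $3287M.
Without AzureWave: best allocation of the remaining 4 bidders over all 5 bands is ClearBand→Band F ($742M), Solara→Band A ($938M), PeakComm→Band D ($938M), Pulse→Band C ($919M), total $3537M.
VCG payment = (others' best without AzureWave) − (others' welfare with AzureWave) = 3537 − 3287 = $250M.

AzureWave pays $250M.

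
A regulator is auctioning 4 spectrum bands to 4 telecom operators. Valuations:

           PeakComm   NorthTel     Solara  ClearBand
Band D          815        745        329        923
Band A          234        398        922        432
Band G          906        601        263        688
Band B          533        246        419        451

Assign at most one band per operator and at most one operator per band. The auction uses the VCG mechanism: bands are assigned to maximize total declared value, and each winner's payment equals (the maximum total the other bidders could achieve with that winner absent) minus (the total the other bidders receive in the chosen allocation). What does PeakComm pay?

PeakComm pays $328M.

Efficient allocation: PeakComm→Band G ($906M), NorthTel→Band D ($745M), Solara→Band A ($922M), ClearBand→Band B ($451M); total welfare W = $3024M.
PeakComm receives Band G at value $906M, so the others get W − 906 = $2118M.
Without PeakComm: best allocation of the remaining 3 bidders over all 4 bands is NorthTel→Band G ($601M), Solara→Band A ($922M), ClearBand→Band D ($923M), total $2446M.
VCG payment = (others' best without PeakComm) − (others' welfare with PeakComm) = 2446 − 2118 = $328M.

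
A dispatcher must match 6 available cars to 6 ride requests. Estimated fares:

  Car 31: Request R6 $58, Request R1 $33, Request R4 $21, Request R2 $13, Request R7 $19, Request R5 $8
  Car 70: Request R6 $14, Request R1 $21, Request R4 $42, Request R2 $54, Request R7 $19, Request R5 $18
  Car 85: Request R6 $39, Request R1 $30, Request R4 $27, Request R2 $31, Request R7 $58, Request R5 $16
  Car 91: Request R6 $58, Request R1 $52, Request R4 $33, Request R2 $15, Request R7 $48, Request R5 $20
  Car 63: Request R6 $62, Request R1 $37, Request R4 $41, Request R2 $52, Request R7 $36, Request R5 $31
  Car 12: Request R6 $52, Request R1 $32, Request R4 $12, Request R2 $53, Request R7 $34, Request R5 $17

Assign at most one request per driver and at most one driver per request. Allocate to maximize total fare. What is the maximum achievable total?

Max total: $294

Optimal: Car 31→Request R6 ($58), Car 70→Request R4 ($42), Car 85→Request R7 ($58), Car 91→Request R1 ($52), Car 63→Request R5 ($31), Car 12→Request R2 ($53) — total 58+42+58+52+31+53 = $294.
Column-greedy (each request in turn goes to its best remaining driver) gives $275, worse by 19.
Every other assignment is strictly worse.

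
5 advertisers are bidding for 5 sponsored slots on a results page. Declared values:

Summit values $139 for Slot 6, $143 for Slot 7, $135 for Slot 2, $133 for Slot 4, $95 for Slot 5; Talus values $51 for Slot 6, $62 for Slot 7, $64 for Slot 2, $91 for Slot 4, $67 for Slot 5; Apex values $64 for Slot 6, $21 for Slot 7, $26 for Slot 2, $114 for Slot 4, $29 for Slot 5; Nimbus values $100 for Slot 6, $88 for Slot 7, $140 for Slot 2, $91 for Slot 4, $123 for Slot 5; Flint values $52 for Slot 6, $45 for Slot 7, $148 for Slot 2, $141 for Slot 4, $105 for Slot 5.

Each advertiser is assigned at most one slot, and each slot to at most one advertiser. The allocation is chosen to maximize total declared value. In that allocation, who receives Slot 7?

Talus receives Slot 7.

Optimal: Summit→Slot 6 ($139), Talus→Slot 7 ($62), Apex→Slot 4 ($114), Nimbus→Slot 5 ($123), Flint→Slot 2 ($148) — total 139+62+114+123+148 = $586.
Column-greedy (each slot in turn goes to its best remaining advertiser) gives $556, worse by 30.
Next-best assignment: Summit→Slot 7, Talus→Slot 6, Apex→Slot 4, Nimbus→Slot 5, Flint→Slot 2 = $579.
Talus's own top slot is Slot 4 ($91), but forcing Talus→Slot 4 and reassigning the rest optimally gives only $569 — worse by 17.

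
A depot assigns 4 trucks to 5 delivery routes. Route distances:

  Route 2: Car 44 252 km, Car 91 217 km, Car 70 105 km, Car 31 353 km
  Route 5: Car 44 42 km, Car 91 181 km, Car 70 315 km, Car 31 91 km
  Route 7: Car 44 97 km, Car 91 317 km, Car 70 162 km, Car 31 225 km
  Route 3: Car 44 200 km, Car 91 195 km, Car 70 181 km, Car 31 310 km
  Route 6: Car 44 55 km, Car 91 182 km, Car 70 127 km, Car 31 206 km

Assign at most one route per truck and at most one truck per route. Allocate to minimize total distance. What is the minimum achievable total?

Optimal: Car 44→Route 6 (55 km), Car 91→Route 3 (195 km), Car 70→Route 2 (105 km), Car 31→Route 5 (91 km) — total 55+195+105+91 = 446 km.
No other one-to-one assignment undercuts 446 km.

Minimum total: 446 km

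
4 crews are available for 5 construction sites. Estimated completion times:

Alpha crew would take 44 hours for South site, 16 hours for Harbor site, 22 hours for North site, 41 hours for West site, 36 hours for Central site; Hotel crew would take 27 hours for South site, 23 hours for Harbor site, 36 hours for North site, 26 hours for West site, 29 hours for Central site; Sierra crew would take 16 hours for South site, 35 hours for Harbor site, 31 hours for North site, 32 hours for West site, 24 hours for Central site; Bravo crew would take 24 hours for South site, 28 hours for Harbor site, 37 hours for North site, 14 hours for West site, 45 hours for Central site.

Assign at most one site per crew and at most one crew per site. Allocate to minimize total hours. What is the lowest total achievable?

Minimum total: 75 hours

Optimal: Alpha crew→Harbor site (16 hours), Hotel crew→Central site (29 hours), Sierra crew→South site (16 hours), Bravo crew→West site (14 hours) — total 16+29+16+14 = 75 hours.
Column-greedy (each site in turn goes to its cheapest remaining crew) gives 82 hours, worse by 7.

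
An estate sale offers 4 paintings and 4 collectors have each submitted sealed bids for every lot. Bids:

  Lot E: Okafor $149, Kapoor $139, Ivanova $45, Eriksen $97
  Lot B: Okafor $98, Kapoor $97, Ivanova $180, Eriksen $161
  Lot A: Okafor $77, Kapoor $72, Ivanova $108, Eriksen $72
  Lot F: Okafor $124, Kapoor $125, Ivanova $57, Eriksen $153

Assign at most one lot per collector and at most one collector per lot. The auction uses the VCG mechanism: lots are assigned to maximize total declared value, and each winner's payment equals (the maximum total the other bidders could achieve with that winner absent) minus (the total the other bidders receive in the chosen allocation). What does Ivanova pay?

Efficient allocation: Okafor→Lot E ($149), Kapoor→Lot A ($72), Ivanova→Lot B ($180), Eriksen→Lot F ($153); total welfare W = $554.
Ivanova receives Lot B at value $180, so the others get W − 180 = $374.
Without Ivanova: best allocation of the remaining 3 bidders over all 4 lots is Okafor→Lot E ($149), Kapoor→Lot F ($125), Eriksen→Lot B ($161), total $435.
VCG payment = (others' best without Ivanova) − (others' welfare with Ivanova) = 435 − 374 = $61.

Ivanova pays $61.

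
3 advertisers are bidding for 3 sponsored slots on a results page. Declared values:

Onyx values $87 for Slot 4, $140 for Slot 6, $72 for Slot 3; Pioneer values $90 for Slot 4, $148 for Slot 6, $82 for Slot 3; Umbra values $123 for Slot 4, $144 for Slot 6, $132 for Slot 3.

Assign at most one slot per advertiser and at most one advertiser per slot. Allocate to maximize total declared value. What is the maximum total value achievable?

Max total: $367

Optimal: Onyx→Slot 4 ($87), Pioneer→Slot 6 ($148), Umbra→Slot 3 ($132) — total 87+148+132 = $367.
Column-greedy (each slot in turn goes to its best remaining advertiser) gives $343, worse by 24.
Next-best assignment: Onyx→Slot 6, Pioneer→Slot 4, Umbra→Slot 3 = $362.
Swapping Umbra↔Onyx (Umbra→Slot 4 $123, Onyx→Slot 3 $72) loses 24.
Every other assignment is strictly worse.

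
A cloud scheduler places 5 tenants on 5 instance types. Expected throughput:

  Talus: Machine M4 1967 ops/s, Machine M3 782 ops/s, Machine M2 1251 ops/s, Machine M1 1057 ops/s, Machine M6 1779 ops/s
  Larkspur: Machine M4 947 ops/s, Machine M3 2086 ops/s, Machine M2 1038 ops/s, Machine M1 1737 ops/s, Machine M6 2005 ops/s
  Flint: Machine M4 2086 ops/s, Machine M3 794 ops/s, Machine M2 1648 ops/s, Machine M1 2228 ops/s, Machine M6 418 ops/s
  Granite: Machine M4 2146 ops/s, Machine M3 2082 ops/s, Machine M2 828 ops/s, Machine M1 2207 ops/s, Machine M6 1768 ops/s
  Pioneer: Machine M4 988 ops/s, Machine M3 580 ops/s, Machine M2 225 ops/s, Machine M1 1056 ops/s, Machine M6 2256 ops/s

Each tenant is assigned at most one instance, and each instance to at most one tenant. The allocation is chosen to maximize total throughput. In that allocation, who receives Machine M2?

This is a one-to-one assignment (maximum-weight bipartite matching).
Optimal: Talus→Machine M4 (1967 ops/s), Larkspur→Machine M3 (2086 ops/s), Flint→Machine M2 (1648 ops/s), Granite→Machine M1 (2207 ops/s), Pioneer→Machine M6 (2256 ops/s) — total 1967+2086+1648+2207+2256 = 10164 ops/s.
Next-best assignment: Talus→Machine M2, Larkspur→Machine M3, Flint→Machine M1, Granite→Machine M4, Pioneer→Machine M6 = 9967 ops/s.
Swapping Larkspur↔Pioneer (Larkspur→Machine M6 2005 ops/s, Pioneer→Machine M3 580 ops/s) loses 1757.
Every other assignment is strictly worse.
Flint's own top instance is Machine M1 (2228 ops/s), but forcing Flint→Machine M1 and reassigning the rest optimally gives only 9967 ops/s — worse by 197.

Flint receives Machine M2.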